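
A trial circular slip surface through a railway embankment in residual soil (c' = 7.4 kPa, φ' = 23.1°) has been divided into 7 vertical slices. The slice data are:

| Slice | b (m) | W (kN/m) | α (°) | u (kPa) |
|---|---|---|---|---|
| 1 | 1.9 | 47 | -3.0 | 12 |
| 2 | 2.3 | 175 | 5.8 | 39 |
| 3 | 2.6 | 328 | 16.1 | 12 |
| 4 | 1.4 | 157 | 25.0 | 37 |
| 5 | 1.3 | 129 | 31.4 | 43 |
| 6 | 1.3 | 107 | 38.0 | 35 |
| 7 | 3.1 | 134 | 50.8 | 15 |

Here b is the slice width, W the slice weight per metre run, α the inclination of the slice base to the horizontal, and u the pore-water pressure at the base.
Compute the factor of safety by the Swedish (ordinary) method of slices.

Ordinary method of slices: FS = Σ[c'·Δl_i + (W_i cosα_i − u_i·Δl_i)·tanφ'] / Σ W_i sinα_i, with Δl_i = b_i / cosα_i.
Slice 1: Δl = 1.9/cos(-3.0°) = 1.903 m; N'_1 = 47·cos(-3.0°) − 12·1.903 = 24.1; c'Δl = 14.08; W sinα = -2.5
Slice 2: Δl = 2.3/cos5.8° = 2.312 m; N'_2 = 175·cos5.8° − 39·2.312 = 83.9; c'Δl = 17.11; W sinα = 17.7
Slice 3: Δl = 2.6/cos16.1° = 2.706 m; N'_3 = 328·cos16.1° − 12·2.706 = 282.7; c'Δl = 20.03; W sinα = 91.0
Slice 4: Δl = 1.4/cos25.0° = 1.545 m; N'_4 = 157·cos25.0° − 37·1.545 = 85.1; c'Δl = 11.43; W sinα = 66.4
Slice 5: Δl = 1.3/cos31.4° = 1.523 m; N'_5 = 129·cos31.4° − 43·1.523 = 44.6; c'Δl = 11.27; W sinα = 67.2
Slice 6: Δl = 1.3/cos38.0° = 1.650 m; N'_6 = 107·cos38.0° − 35·1.650 = 26.6; c'Δl = 12.21; W sinα = 65.9
Slice 7: Δl = 3.1/cos50.8° = 4.905 m; N'_7 = 134·cos50.8° − 15·4.905 = 11.1; c'Δl = 36.30; W sinα = 103.8
Σc'Δl = 122.4 kN/m; ΣN' = 558.2 kN/m; ΣW sinα = 409.5 kN/m
Resisting = 122.4 + 558.2·tan23.1° = 122.4 + 238.1 = 360.5 kN/m
FS = 360.5 / 409.5 = 0.880

FS = 0.88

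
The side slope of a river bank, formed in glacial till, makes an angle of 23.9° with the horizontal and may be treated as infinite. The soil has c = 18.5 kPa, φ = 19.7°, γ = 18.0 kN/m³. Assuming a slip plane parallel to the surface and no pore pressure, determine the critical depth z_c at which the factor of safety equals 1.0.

z_c = 14.45 m

Setting FS = 1.00 in FS = [c + γz cos²β tanφ] / [γz sinβ cosβ] and solving for z:
z = c / [γ cosβ (FS·sinβ − cosβ·tanφ)]
  = 18.5 / [18.0·cos23.9°·(1.00·sin23.9° − cos23.9°·tan19.7°)]
  = 18.5 / [18.0·0.9143·(1.00·0.4051 − 0.9143·0.3581)]
  = 18.5 / 1.2802 = 14.451 m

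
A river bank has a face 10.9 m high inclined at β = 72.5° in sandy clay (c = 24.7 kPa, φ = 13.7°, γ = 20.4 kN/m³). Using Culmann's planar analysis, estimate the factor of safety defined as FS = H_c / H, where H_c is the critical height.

H_c = (4c/γ) · sinβ cosφ / [1 − cos(β − φ)]
    = (4·24.7/20.4) · sin72.5°·cos13.7° / [1 − cos58.8°]
    = 4.843 · 0.9266 / 0.4820 = 9.31 m
FS = H_c / H = 9.31 / 10.9 = 0.854

FS = 0.85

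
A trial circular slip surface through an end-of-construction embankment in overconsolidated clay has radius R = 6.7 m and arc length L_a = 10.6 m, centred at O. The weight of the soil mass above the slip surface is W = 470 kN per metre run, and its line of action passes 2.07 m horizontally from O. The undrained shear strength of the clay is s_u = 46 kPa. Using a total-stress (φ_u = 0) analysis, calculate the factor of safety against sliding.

Taking moments about the centre O, the resisting moment is provided by the undrained shear strength acting along the arc:
M_R = s_u·L_a·R = 46·10.60·6.7 = 3266.9 kN·m/m
M_D = W·d = 470·2.07 = 972.9 kN·m/m
FS = M_R / M_D = 3266.9 / 972.9 = 3.358

FS = 3.36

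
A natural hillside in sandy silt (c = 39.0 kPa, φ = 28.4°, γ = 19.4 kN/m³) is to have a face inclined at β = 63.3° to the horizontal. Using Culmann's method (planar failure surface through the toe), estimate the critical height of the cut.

Culmann's analysis gives the critical failure plane at α_cr = (β + φ)/2 = (63.3 + 28.4)/2 = 45.8°, and the critical height
H_c = (4c/γ) · sinβ cosφ / [1 − cos(β − φ)]
    = (4·39.0/19.4) · sin63.3°·cos28.4° / [1 − cos(34.9°)]
    = 8.041 · 0.8934·0.8796 / [1 − 0.8202]
    = 8.041 · 0.7859 / 0.1798
    = 35.14 m

H_c = 35.14 m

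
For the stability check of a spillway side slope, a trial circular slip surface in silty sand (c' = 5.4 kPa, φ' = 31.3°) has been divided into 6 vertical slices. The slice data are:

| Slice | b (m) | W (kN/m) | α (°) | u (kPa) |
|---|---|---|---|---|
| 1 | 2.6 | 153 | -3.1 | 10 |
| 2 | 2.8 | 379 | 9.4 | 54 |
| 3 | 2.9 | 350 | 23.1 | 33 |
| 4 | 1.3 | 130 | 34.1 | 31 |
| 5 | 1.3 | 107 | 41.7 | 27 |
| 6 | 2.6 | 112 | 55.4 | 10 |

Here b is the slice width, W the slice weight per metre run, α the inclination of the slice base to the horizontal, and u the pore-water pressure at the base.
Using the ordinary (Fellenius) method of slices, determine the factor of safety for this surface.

FS = 1.17

Ordinary method of slices: FS = Σ[c'·Δl_i + (W_i cosα_i − u_i·Δl_i)·tanφ'] / Σ W_i sinα_i, with Δl_i = b_i / cosα_i.
Slice 1: Δl = 2.6/cos(-3.1°) = 2.604 m; N'_1 = 153·cos(-3.1°) − 10·2.604 = 126.7; c'Δl = 14.06; W sinα = -8.3
Slice 2: Δl = 2.8/cos9.4° = 2.838 m; N'_2 = 379·cos9.4° − 54·2.838 = 220.7; c'Δl = 15.33; W sinα = 61.9
Slice 3: Δl = 2.9/cos23.1° = 3.153 m; N'_3 = 350·cos23.1° − 33·3.153 = 217.9; c'Δl = 17.03; W sinα = 137.3
Slice 4: Δl = 1.3/cos34.1° = 1.570 m; N'_4 = 130·cos34.1° − 31·1.570 = 59.0; c'Δl = 8.48; W sinα = 72.9
Slice 5: Δl = 1.3/cos41.7° = 1.741 m; N'_5 = 107·cos41.7° − 27·1.741 = 32.9; c'Δl = 9.40; W sinα = 71.2
Slice 6: Δl = 2.6/cos55.4° = 4.579 m; N'_6 = 112·cos55.4° − 10·4.579 = 17.8; c'Δl = 24.73; W sinα = 92.2
Σc'Δl = 89.0 kN/m; ΣN' = 675.0 kN/m; ΣW sinα = 427.2 kN/m
Resisting = 89.0 + 675.0·tan31.3° = 89.0 + 410.4 = 499.4 kN/m
FS = 499.4 / 427.2 = 1.169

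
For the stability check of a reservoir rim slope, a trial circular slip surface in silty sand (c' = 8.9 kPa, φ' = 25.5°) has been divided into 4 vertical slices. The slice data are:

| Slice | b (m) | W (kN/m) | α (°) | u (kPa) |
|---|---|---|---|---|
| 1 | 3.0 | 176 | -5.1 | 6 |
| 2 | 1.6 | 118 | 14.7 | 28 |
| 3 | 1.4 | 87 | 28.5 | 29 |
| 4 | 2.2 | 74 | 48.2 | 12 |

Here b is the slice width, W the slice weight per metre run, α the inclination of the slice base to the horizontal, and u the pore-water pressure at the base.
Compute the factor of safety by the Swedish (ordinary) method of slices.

FS = 1.91

Ordinary method of slices: FS = Σ[c'·Δl_i + (W_i cosα_i − u_i·Δl_i)·tanφ'] / Σ W_i sinα_i, with Δl_i = b_i / cosα_i.
Slice 1: Δl = 3.0/cos(-5.1°) = 3.012 m; N'_1 = 176·cos(-5.1°) − 6·3.012 = 157.2; c'Δl = 26.81; W sinα = -15.6
Slice 2: Δl = 1.6/cos14.7° = 1.654 m; N'_2 = 118·cos14.7° − 28·1.654 = 67.8; c'Δl = 14.72; W sinα = 29.9
Slice 3: Δl = 1.4/cos28.5° = 1.593 m; N'_3 = 87·cos28.5° − 29·1.593 = 30.3; c'Δl = 14.18; W sinα = 41.5
Slice 4: Δl = 2.2/cos48.2° = 3.301 m; N'_4 = 74·cos48.2° − 12·3.301 = 9.7; c'Δl = 29.38; W sinα = 55.2
Σc'Δl = 85.1 kN/m; ΣN' = 265.0 kN/m; ΣW sinα = 111.0 kN/m
Resisting = 85.1 + 265.0·tan25.5° = 85.1 + 126.4 = 211.5 kN/m
FS = 211.5 / 111.0 = 1.906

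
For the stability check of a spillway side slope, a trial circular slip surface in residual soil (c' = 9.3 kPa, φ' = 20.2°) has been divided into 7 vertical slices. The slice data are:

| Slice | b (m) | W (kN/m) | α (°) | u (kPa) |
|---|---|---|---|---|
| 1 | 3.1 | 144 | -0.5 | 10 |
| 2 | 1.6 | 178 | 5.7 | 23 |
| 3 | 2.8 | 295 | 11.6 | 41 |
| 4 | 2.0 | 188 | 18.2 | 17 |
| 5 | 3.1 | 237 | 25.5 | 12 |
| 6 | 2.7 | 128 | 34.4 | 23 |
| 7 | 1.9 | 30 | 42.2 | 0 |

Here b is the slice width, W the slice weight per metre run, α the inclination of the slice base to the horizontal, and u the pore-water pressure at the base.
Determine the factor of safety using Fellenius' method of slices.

FS = 1.42

Ordinary method of slices: FS = Σ[c'·Δl_i + (W_i cosα_i − u_i·Δl_i)·tanφ'] / Σ W_i sinα_i, with Δl_i = b_i / cosα_i.
Slice 1: Δl = 3.1/cos(-0.5°) = 3.100 m; N'_1 = 144·cos(-0.5°) − 10·3.100 = 113.0; c'Δl = 28.83; W sinα = -1.3
Slice 2: Δl = 1.6/cos5.7° = 1.608 m; N'_2 = 178·cos5.7° − 23·1.608 = 140.1; c'Δl = 14.95; W sinα = 17.7
Slice 3: Δl = 2.8/cos11.6° = 2.858 m; N'_3 = 295·cos11.6° − 41·2.858 = 171.8; c'Δl = 26.58; W sinα = 59.3
Slice 4: Δl = 2.0/cos18.2° = 2.105 m; N'_4 = 188·cos18.2° − 17·2.105 = 142.8; c'Δl = 19.58; W sinα = 58.7
Slice 5: Δl = 3.1/cos25.5° = 3.435 m; N'_5 = 237·cos25.5° − 12·3.435 = 172.7; c'Δl = 31.94; W sinα = 102.0
Slice 6: Δl = 2.7/cos34.4° = 3.272 m; N'_6 = 128·cos34.4° − 23·3.272 = 30.4; c'Δl = 30.43; W sinα = 72.3
Slice 7: Δl = 1.9/cos42.2° = 2.565 m; N'_7 = 30·cos42.2° − 0·2.565 = 22.2; c'Δl = 23.85; W sinα = 20.2
Σc'Δl = 176.2 kN/m; ΣN' = 793.0 kN/m; ΣW sinα = 329.0 kN/m
Resisting = 176.2 + 793.0·tan20.2° = 176.2 + 291.8 = 467.9 kN/m
FS = 467.9 / 329.0 = 1.422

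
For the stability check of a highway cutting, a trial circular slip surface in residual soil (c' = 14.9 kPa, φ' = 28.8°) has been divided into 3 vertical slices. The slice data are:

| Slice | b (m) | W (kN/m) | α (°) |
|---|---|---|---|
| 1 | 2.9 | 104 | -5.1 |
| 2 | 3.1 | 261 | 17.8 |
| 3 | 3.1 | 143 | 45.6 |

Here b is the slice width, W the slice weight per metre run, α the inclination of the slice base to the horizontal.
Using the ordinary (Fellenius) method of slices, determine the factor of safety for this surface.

FS = 2.35

Ordinary method of slices: FS = Σ[c'·Δl_i + (W_i cosα_i)·tanφ'] / Σ W_i sinα_i, with Δl_i = b_i / cosα_i.
Slice 1: Δl = 2.9/cos(-5.1°) = 2.912 m; N'_1 = 104·cos(-5.1°) = 103.6; c'Δl = 43.38; W sinα = -9.2
Slice 2: Δl = 3.1/cos17.8° = 3.256 m; N'_2 = 261·cos17.8° = 248.5; c'Δl = 48.51; W sinα = 79.8
Slice 3: Δl = 3.1/cos45.6° = 4.431 m; N'_3 = 143·cos45.6° = 100.1; c'Δl = 66.02; W sinα = 102.2
Σc'Δl = 157.9 kN/m; ΣN' = 452.1 kN/m; ΣW sinα = 172.7 kN/m
Resisting = 157.9 + 452.1·tan28.8° = 157.9 + 248.6 = 406.5 kN/m
FS = 406.5 / 172.7 = 2.354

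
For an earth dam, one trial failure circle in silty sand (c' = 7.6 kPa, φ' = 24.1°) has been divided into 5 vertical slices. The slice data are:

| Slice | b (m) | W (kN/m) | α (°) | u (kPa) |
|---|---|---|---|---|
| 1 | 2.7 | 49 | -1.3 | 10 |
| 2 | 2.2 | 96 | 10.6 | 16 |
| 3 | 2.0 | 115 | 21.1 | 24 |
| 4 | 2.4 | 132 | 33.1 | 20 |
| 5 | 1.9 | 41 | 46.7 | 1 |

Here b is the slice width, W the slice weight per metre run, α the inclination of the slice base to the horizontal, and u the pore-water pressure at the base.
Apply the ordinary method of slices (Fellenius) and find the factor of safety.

FS = 1.21

Ordinary method of slices: FS = Σ[c'·Δl_i + (W_i cosα_i − u_i·Δl_i)·tanφ'] / Σ W_i sinα_i, with Δl_i = b_i / cosα_i.
Slice 1: Δl = 2.7/cos(-1.3°) = 2.701 m; N'_1 = 49·cos(-1.3°) − 10·2.701 = 22.0; c'Δl = 20.53; W sinα = -1.1
Slice 2: Δl = 2.2/cos10.6° = 2.238 m; N'_2 = 96·cos10.6° − 16·2.238 = 58.6; c'Δl = 17.01; W sinα = 17.7
Slice 3: Δl = 2.0/cos21.1° = 2.144 m; N'_3 = 115·cos21.1° − 24·2.144 = 55.8; c'Δl = 16.29; W sinα = 41.4
Slice 4: Δl = 2.4/cos33.1° = 2.865 m; N'_4 = 132·cos33.1° − 20·2.865 = 53.3; c'Δl = 21.77; W sinα = 72.1
Slice 5: Δl = 1.9/cos46.7° = 2.770 m; N'_5 = 41·cos46.7° − 1·2.770 = 25.3; c'Δl = 21.06; W sinα = 29.8
Σc'Δl = 96.7 kN/m; ΣN' = 215.0 kN/m; ΣW sinα = 159.9 kN/m
Resisting = 96.7 + 215.0·tan24.1° = 96.7 + 96.2 = 192.8 kN/m
FS = 192.8 / 159.9 = 1.206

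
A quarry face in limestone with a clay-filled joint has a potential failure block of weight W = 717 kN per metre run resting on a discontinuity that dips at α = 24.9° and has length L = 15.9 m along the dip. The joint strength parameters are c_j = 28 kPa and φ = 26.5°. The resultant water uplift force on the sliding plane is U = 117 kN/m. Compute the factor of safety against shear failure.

Resolving the block weight along and normal to the plane and applying the Mohr–Coulomb strength on the joint:
N' = W cosα − U = 717·cos24.9° − 117 = 533.4 kN/m
Driving force T = W sinα = 717·sin24.9° = 301.9 kN/m
Resisting force R = c_j·L + N'·tanφ = 28·15.9 + 533.4·tan26.5° = 445.2 + 265.9 = 711.1 kN/m
FS = R / T = 711.1 / 301.9 = 2.356

FS = 2.36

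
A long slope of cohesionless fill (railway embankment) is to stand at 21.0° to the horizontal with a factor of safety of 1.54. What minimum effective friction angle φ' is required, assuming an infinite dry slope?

FS = tanφ'/tanβ ⇒ tanφ' = FS · tanβ = 1.54 · tan21.0° = 0.5912
φ' = arctan(0.5912) = 30.59°

φ' = 30.6°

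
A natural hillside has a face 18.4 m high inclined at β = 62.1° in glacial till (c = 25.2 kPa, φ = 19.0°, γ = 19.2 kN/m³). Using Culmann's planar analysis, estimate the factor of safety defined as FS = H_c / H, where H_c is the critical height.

H_c = (4c/γ) · sinβ cosφ / [1 − cos(β − φ)]
    = (4·25.2/19.2) · sin62.1°·cos19.0° / [1 − cos43.1°]
    = 5.250 · 0.8356 / 0.2698 = 16.26 m
FS = H_c / H = 16.26 / 18.4 = 0.884

FS = 0.88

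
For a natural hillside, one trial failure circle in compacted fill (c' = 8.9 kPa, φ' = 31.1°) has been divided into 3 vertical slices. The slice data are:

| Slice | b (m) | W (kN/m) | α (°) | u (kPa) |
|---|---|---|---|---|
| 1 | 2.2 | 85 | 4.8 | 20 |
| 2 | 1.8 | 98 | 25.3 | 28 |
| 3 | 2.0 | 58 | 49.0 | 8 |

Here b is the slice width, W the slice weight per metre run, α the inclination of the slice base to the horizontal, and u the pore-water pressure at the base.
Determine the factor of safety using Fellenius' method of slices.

Ordinary method of slices: FS = Σ[c'·Δl_i + (W_i cosα_i − u_i·Δl_i)·tanφ'] / Σ W_i sinα_i, with Δl_i = b_i / cosα_i.
Slice 1: Δl = 2.2/cos4.8° = 2.208 m; N'_1 = 85·cos4.8° − 20·2.208 = 40.5; c'Δl = 19.65; W sinα = 7.1
Slice 2: Δl = 1.8/cos25.3° = 1.991 m; N'_2 = 98·cos25.3° − 28·1.991 = 32.9; c'Δl = 17.72; W sinα = 41.9
Slice 3: Δl = 2.0/cos49.0° = 3.049 m; N'_3 = 58·cos49.0° − 8·3.049 = 13.7; c'Δl = 27.13; W sinα = 43.8
Σc'Δl = 64.5 kN/m; ΣN' = 87.1 kN/m; ΣW sinα = 92.8 kN/m
Resisting = 64.5 + 87.1·tan31.1° = 64.5 + 52.5 = 117.0 kN/m
FS = 117.0 / 92.8 = 1.261

FS = 1.26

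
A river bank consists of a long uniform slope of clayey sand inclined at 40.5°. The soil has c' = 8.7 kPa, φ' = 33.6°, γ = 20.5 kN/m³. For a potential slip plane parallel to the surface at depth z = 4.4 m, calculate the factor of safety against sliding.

FS = 0.97

For an infinite slope with a slip plane parallel to the surface (no pore pressure): FS = [c' + γz cos²β tanφ'] / [γz sinβ cosβ].
γz = 20.5·4.4 = 90.20 kN/m²
Numerator = 8.7 + 90.20·cos²40.5°·tan33.6° = 8.7 + 90.20·0.5782·0.6644 = 43.352 kPa
Denominator = 90.20·sin40.5°·cos40.5° = 90.20·0.6494·0.7604 = 44.545 kPa
FS = 43.352 / 44.545 = 0.973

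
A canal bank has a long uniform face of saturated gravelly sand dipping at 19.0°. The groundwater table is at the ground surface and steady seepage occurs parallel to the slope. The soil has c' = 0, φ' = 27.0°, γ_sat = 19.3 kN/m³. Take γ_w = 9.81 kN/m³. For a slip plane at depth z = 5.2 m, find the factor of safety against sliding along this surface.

With seepage parallel to the slope and the water table at the surface, the effective normal stress on the slip plane uses the buoyant unit weight γ' = γ_sat − γ_w while the driving shear stress uses γ_sat:
FS = [c' + γ' z cos²β tanφ'] / [γ_sat z sinβ cosβ]
(For c' = 0 this reduces to FS = (γ'/γ_sat)·tanφ'/tanβ.)
γ' = 19.3 − 9.81 = 9.49 kN/m³
Numerator = 0.0 + 9.49·5.2·cos²19.0°·tan27.0° = 0.0 + 9.49·5.2·0.8940·0.5095 = 22.479 kPa
Denominator = 19.3·5.2·sin19.0°·cos19.0° = 19.3·5.2·0.3256·0.9455 = 30.894 kPa
FS = 22.479 / 30.894 = 0.728

FS = 0.73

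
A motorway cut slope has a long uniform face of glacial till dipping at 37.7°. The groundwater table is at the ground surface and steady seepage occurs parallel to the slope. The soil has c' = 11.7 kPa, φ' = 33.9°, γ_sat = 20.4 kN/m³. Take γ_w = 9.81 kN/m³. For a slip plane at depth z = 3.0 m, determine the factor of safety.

FS = 0.85

With seepage parallel to the slope and the water table at the surface, the effective normal stress on the slip plane uses the buoyant unit weight γ' = γ_sat − γ_w while the driving shear stress uses γ_sat:
FS = [c' + γ' z cos²β tanφ'] / [γ_sat z sinβ cosβ]
γ' = 20.4 − 9.81 = 10.59 kN/m³
Numerator = 11.7 + 10.59·3.0·cos²37.7°·tan33.9° = 11.7 + 10.59·3.0·0.6260·0.6720 = 25.065 kPa
Denominator = 20.4·3.0·sin37.7°·cos37.7° = 20.4·3.0·0.6115·0.7912 = 29.612 kPa
FS = 25.065 / 29.612 = 0.846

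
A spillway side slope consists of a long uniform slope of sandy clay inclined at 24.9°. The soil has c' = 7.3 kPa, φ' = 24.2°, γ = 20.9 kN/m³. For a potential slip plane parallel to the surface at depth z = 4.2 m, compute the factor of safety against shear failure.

FS = 1.19

For an infinite slope with a slip plane parallel to the surface (no pore pressure): FS = [c' + γz cos²β tanφ'] / [γz sinβ cosβ].
γz = 20.9·4.2 = 87.78 kN/m²
Numerator = 7.3 + 87.78·cos²24.9°·tan24.2° = 7.3 + 87.78·0.8227·0.4494 = 39.757 kPa
Denominator = 87.78·sin24.9°·cos24.9° = 87.78·0.4210·0.9070 = 33.523 kPa
FS = 39.757 / 33.523 = 1.186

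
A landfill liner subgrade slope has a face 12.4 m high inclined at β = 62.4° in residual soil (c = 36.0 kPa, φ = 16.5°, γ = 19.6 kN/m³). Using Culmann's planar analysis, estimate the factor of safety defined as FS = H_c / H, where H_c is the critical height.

H_c = (4c/γ) · sinβ cosφ / [1 − cos(β − φ)]
    = (4·36.0/19.6) · sin62.4°·cos16.5° / [1 − cos45.9°]
    = 7.347 · 0.8497 / 0.3041 = 20.53 m
FS = H_c / H = 20.53 / 12.4 = 1.656

FS = 1.66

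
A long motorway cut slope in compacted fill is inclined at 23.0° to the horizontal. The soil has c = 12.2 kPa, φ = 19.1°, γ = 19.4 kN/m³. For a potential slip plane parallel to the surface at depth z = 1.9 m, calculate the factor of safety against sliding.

For an infinite slope with a slip plane parallel to the surface (no pore pressure): FS = [c + γz cos²β tanφ] / [γz sinβ cosβ].
γz = 19.4·1.9 = 36.86 kN/m²
Numerator = 12.2 + 36.86·cos²23.0°·tan19.1° = 12.2 + 36.86·0.8473·0.3463 = 23.015 kPa
Denominator = 36.86·sin23.0°·cos23.0° = 36.86·0.3907·0.9205 = 13.257 kPa
FS = 23.015 / 13.257 = 1.736

FS = 1.74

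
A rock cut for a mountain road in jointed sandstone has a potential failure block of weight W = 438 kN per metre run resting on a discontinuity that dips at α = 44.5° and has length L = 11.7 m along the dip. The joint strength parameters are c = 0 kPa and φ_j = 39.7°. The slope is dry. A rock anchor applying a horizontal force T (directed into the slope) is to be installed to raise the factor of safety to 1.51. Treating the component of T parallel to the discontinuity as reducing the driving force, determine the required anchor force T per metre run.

T = 123 kN/m

Resolving forces along and normal to the sliding plane, with the horizontal anchor force T adding T·sinα to the effective normal force and T·cosα acting up the plane against the driving force:
FS = [cL + (W cosα + T sinα) tanφ_j] / [W sinα − T cosα]
Without the anchor: N' = 312.4 kN/m, driving T_d = 307.0 kN/m, resisting R = 0·11.7 + 312.4·tan39.7° = 259.4 kN/m, FS = 0.84.
Setting FS = 1.51 and solving for T:
1.51·(307.0 − T cos44.5°) = 259.4 + T sin44.5°·tan39.7°
T·(sin44.5°·tan39.7° + 1.51·cos44.5°) = 1.51·307.0 − 259.4
T·(0.7009·0.8302 + 1.51·0.7133) = 463.6 − 259.4 = 204.2
T·1.6589 = 204.2
T = 123.1 kN/m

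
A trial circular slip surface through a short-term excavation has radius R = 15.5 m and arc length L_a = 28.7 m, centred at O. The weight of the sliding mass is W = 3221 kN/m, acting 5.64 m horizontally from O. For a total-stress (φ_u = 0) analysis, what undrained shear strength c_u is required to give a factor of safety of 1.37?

c_u = 55.9 kPa

FS = c_u·L_a·R / (W·d), so c_u = FS·W·d / (L_a·R).
c_u = 1.37·3221·5.64 / (28.70·15.5) = 24888.0 / 444.85 = 55.95 kPa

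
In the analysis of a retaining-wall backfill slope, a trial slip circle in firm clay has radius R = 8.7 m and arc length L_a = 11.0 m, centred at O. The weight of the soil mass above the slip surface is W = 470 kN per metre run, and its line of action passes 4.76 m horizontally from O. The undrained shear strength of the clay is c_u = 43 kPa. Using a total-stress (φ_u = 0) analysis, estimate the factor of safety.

Taking moments about the centre O, the resisting moment is provided by the undrained shear strength acting along the arc:
M_R = c_u·L_a·R = 43·11.00·8.7 = 4115.1 kN·m/m
M_D = W·d = 470·4.76 = 2237.2 kN·m/m
FS = M_R / M_D = 4115.1 / 2237.2 = 1.839

FS = 1.84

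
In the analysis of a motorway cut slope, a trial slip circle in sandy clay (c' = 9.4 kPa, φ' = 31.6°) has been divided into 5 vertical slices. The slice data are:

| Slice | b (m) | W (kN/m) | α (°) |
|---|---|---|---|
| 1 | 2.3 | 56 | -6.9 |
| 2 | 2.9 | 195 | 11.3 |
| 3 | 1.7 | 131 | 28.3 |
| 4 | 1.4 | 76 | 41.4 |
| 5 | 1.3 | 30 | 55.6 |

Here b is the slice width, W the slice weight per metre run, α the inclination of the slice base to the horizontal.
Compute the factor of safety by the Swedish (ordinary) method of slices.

FS = 2.23

Ordinary method of slices: FS = Σ[c'·Δl_i + (W_i cosα_i)·tanφ'] / Σ W_i sinα_i, with Δl_i = b_i / cosα_i.
Slice 1: Δl = 2.3/cos(-6.9°) = 2.317 m; N'_1 = 56·cos(-6.9°) = 55.6; c'Δl = 21.78; W sinα = -6.7
Slice 2: Δl = 2.9/cos11.3° = 2.957 m; N'_2 = 195·cos11.3° = 191.2; c'Δl = 27.80; W sinα = 38.2
Slice 3: Δl = 1.7/cos28.3° = 1.931 m; N'_3 = 131·cos28.3° = 115.3; c'Δl = 18.15; W sinα = 62.1
Slice 4: Δl = 1.4/cos41.4° = 1.866 m; N'_4 = 76·cos41.4° = 57.0; c'Δl = 17.54; W sinα = 50.3
Slice 5: Δl = 1.3/cos55.6° = 2.301 m; N'_5 = 30·cos55.6° = 16.9; c'Δl = 21.63; W sinα = 24.8
Σc'Δl = 106.9 kN/m; ΣN' = 436.1 kN/m; ΣW sinα = 168.6 kN/m
Resisting = 106.9 + 436.1·tan31.6° = 106.9 + 268.3 = 375.2 kN/m
FS = 375.2 / 168.6 = 2.225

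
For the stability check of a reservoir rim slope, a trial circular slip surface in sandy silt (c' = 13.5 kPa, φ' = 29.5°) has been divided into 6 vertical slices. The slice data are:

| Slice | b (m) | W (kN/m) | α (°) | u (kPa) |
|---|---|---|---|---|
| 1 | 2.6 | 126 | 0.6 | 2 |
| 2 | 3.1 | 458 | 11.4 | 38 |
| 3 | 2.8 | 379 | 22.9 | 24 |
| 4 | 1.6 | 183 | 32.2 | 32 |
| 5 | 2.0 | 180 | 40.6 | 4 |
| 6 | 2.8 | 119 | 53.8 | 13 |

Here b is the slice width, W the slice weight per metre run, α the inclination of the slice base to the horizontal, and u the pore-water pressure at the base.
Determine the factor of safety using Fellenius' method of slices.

Ordinary method of slices: FS = Σ[c'·Δl_i + (W_i cosα_i − u_i·Δl_i)·tanφ'] / Σ W_i sinα_i, with Δl_i = b_i / cosα_i.
Slice 1: Δl = 2.6/cos0.6° = 2.600 m; N'_1 = 126·cos0.6° − 2·2.600 = 120.8; c'Δl = 35.10; W sinα = 1.3
Slice 2: Δl = 3.1/cos11.4° = 3.162 m; N'_2 = 458·cos11.4° − 38·3.162 = 328.8; c'Δl = 42.69; W sinα = 90.5
Slice 3: Δl = 2.8/cos22.9° = 3.040 m; N'_3 = 379·cos22.9° − 24·3.040 = 276.2; c'Δl = 41.03; W sinα = 147.5
Slice 4: Δl = 1.6/cos32.2° = 1.891 m; N'_4 = 183·cos32.2° − 32·1.891 = 94.3; c'Δl = 25.53; W sinα = 97.5
Slice 5: Δl = 2.0/cos40.6° = 2.634 m; N'_5 = 180·cos40.6° − 4·2.634 = 126.1; c'Δl = 35.56; W sinα = 117.1
Slice 6: Δl = 2.8/cos53.8° = 4.741 m; N'_6 = 119·cos53.8° − 13·4.741 = 8.7; c'Δl = 64.00; W sinα = 96.0
Σc'Δl = 243.9 kN/m; ΣN' = 954.9 kN/m; ΣW sinα = 550.0 kN/m
Resisting = 243.9 + 954.9·tan29.5° = 243.9 + 540.3 = 784.2 kN/m
FS = 784.2 / 550.0 = 1.426

FS = 1.43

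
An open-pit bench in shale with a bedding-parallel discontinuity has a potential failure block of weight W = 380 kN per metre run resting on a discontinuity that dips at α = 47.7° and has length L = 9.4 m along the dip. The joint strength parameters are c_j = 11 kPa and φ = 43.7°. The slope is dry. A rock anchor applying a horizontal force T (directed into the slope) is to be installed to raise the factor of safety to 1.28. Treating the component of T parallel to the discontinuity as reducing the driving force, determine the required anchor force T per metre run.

T = 8 kN/m

Resolving forces along and normal to the sliding plane, with the horizontal anchor force T adding T·sinα to the effective normal force and T·cosα acting up the plane against the driving force:
FS = [c_jL + (W cosα + T sinα) tanφ] / [W sinα − T cosα]
Without the anchor: N' = 255.7 kN/m, driving T_d = 281.1 kN/m, resisting R = 11·9.4 + 255.7·tan43.7° = 347.8 kN/m, FS = 1.24.
Setting FS = 1.28 and solving for T:
1.28·(281.1 − T cos47.7°) = 347.8 + T sin47.7°·tan43.7°
T·(sin47.7°·tan43.7° + 1.28·cos47.7°) = 1.28·281.1 − 347.8
T·(0.7396·0.9556 + 1.28·0.6730) = 359.8 − 347.8 = 12.0
T·1.5683 = 12.0
T = 7.6 kN/m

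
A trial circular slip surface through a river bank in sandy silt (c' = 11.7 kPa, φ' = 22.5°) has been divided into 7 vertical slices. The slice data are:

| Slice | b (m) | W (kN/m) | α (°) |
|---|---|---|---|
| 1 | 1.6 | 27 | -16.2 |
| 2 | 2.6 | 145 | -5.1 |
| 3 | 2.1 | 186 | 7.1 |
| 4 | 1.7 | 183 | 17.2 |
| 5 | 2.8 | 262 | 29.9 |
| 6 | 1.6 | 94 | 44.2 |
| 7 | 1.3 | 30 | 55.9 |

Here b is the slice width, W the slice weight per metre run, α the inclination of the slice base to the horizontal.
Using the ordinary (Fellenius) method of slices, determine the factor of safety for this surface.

FS = 1.93

Ordinary method of slices: FS = Σ[c'·Δl_i + (W_i cosα_i)·tanφ'] / Σ W_i sinα_i, with Δl_i = b_i / cosα_i.
Slice 1: Δl = 1.6/cos(-16.2°) = 1.666 m; N'_1 = 27·cos(-16.2°) = 25.9; c'Δl = 19.49; W sinα = -7.5
Slice 2: Δl = 2.6/cos(-5.1°) = 2.610 m; N'_2 = 145·cos(-5.1°) = 144.4; c'Δl = 30.54; W sinα = -12.9
Slice 3: Δl = 2.1/cos7.1° = 2.116 m; N'_3 = 186·cos7.1° = 184.6; c'Δl = 24.76; W sinα = 23.0
Slice 4: Δl = 1.7/cos17.2° = 1.780 m; N'_4 = 183·cos17.2° = 174.8; c'Δl = 20.82; W sinα = 54.1
Slice 5: Δl = 2.8/cos29.9° = 3.230 m; N'_5 = 262·cos29.9° = 227.1; c'Δl = 37.79; W sinα = 130.6
Slice 6: Δl = 1.6/cos44.2° = 2.232 m; N'_6 = 94·cos44.2° = 67.4; c'Δl = 26.11; W sinα = 65.5
Slice 7: Δl = 1.3/cos55.9° = 2.319 m; N'_7 = 30·cos55.9° = 16.8; c'Δl = 27.13; W sinα = 24.8
Σc'Δl = 186.6 kN/m; ΣN' = 841.1 kN/m; ΣW sinα = 277.7 kN/m
Resisting = 186.6 + 841.1·tan22.5° = 186.6 + 348.4 = 535.0 kN/m
FS = 535.0 / 277.7 = 1.927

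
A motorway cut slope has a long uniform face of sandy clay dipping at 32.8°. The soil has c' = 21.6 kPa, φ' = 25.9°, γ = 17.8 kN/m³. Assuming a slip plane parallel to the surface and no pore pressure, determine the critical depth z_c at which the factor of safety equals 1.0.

Setting FS = 1.00 in FS = [c' + γz cos²β tanφ'] / [γz sinβ cosβ] and solving for z:
z = c' / [γ cosβ (FS·sinβ − cosβ·tanφ')]
  = 21.6 / [17.8·cos32.8°·(1.00·sin32.8° − cos32.8°·tan25.9°)]
  = 21.6 / [17.8·0.8406·(1.00·0.5417 − 0.8406·0.4856)]
  = 21.6 / 1.9982 = 10.810 m

z_c = 10.81 m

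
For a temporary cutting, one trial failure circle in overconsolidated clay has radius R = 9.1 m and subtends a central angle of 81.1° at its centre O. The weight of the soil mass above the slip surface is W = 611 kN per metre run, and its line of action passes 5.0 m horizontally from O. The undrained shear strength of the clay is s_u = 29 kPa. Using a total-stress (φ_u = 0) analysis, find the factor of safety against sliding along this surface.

FS = 1.11

Taking moments about the centre O, the resisting moment is provided by the undrained shear strength acting along the arc:
Arc length L_a = R·θ = 9.1·(81.1°·π/180) = 9.1·1.4155 = 12.88 m
M_R = s_u·L_a·R = 29·12.88·9.1 = 3399.2 kN·m/m
M_D = W·d = 611·5.0 = 3055.0 kN·m/m
FS = M_R / M_D = 3399.2 / 3055.0 = 1.113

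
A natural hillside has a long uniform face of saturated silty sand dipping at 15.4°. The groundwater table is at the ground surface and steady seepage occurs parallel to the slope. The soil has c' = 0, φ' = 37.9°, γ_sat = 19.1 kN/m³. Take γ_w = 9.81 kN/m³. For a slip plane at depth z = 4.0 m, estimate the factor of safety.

FS = 1.37

With seepage parallel to the slope and the water table at the surface, the effective normal stress on the slip plane uses the buoyant unit weight γ' = γ_sat − γ_w while the driving shear stress uses γ_sat:
FS = [c' + γ' z cos²β tanφ'] / [γ_sat z sinβ cosβ]
(For c' = 0 this reduces to FS = (γ'/γ_sat)·tanφ'/tanβ.)
γ' = 19.1 − 9.81 = 9.29 kN/m³
Numerator = 0.0 + 9.29·4.0·cos²15.4°·tan37.9° = 0.0 + 9.29·4.0·0.9295·0.7785 = 26.888 kPa
Denominator = 19.1·4.0·sin15.4°·cos15.4° = 19.1·4.0·0.2656·0.9641 = 19.560 kPa
FS = 26.888 / 19.560 = 1.375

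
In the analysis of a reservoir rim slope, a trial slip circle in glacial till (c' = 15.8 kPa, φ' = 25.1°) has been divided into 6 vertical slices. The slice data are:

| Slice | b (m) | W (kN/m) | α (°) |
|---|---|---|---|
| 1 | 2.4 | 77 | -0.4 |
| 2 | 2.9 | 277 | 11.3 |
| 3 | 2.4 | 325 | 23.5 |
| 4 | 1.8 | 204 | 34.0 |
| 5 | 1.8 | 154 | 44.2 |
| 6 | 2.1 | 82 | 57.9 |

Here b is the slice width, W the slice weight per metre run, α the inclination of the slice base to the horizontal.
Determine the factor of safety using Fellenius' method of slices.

Ordinary method of slices: FS = Σ[c'·Δl_i + (W_i cosα_i)·tanφ'] / Σ W_i sinα_i, with Δl_i = b_i / cosα_i.
Slice 1: Δl = 2.4/cos(-0.4°) = 2.400 m; N'_1 = 77·cos(-0.4°) = 77.0; c'Δl = 37.92; W sinα = -0.5
Slice 2: Δl = 2.9/cos11.3° = 2.957 m; N'_2 = 277·cos11.3° = 271.6; c'Δl = 46.73; W sinα = 54.3
Slice 3: Δl = 2.4/cos23.5° = 2.617 m; N'_3 = 325·cos23.5° = 298.0; c'Δl = 41.35; W sinα = 129.6
Slice 4: Δl = 1.8/cos34.0° = 2.171 m; N'_4 = 204·cos34.0° = 169.1; c'Δl = 34.30; W sinα = 114.1
Slice 5: Δl = 1.8/cos44.2° = 2.511 m; N'_5 = 154·cos44.2° = 110.4; c'Δl = 39.67; W sinα = 107.4
Slice 6: Δl = 2.1/cos57.9° = 3.952 m; N'_6 = 82·cos57.9° = 43.6; c'Δl = 62.44; W sinα = 69.5
Σc'Δl = 262.4 kN/m; ΣN' = 969.8 kN/m; ΣW sinα = 474.2 kN/m
Resisting = 262.4 + 969.8·tan25.1° = 262.4 + 454.3 = 716.7 kN/m
FS = 716.7 / 474.2 = 1.511

FS = 1.51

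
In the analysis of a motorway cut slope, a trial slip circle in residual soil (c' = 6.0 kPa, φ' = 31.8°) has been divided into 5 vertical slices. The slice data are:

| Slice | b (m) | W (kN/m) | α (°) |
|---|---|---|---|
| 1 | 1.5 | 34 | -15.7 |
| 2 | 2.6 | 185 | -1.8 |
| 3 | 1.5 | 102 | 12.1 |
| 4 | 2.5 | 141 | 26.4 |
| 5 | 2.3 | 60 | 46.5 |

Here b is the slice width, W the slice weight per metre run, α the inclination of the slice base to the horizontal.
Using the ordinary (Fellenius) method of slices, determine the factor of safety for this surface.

Ordinary method of slices: FS = Σ[c'·Δl_i + (W_i cosα_i)·tanφ'] / Σ W_i sinα_i, with Δl_i = b_i / cosα_i.
Slice 1: Δl = 1.5/cos(-15.7°) = 1.558 m; N'_1 = 34·cos(-15.7°) = 32.7; c'Δl = 9.35; W sinα = -9.2
Slice 2: Δl = 2.6/cos(-1.8°) = 2.601 m; N'_2 = 185·cos(-1.8°) = 184.9; c'Δl = 15.61; W sinα = -5.8
Slice 3: Δl = 1.5/cos12.1° = 1.534 m; N'_3 = 102·cos12.1° = 99.7; c'Δl = 9.20; W sinα = 21.4
Slice 4: Δl = 2.5/cos26.4° = 2.791 m; N'_4 = 141·cos26.4° = 126.3; c'Δl = 16.75; W sinα = 62.7
Slice 5: Δl = 2.3/cos46.5° = 3.341 m; N'_5 = 60·cos46.5° = 41.3; c'Δl = 20.05; W sinα = 43.5
Σc'Δl = 71.0 kN/m; ΣN' = 485.0 kN/m; ΣW sinα = 112.6 kN/m
Resisting = 71.0 + 485.0·tan31.8° = 71.0 + 300.7 = 371.6 kN/m
FS = 371.6 / 112.6 = 3.301

FS = 3.30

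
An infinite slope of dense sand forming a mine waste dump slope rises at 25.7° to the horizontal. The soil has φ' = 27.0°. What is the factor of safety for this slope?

FS = 1.06

For a dry cohesionless infinite slope the factor of safety is FS = tanφ' / tanβ.
FS = tan27.0° / tan25.7° = 0.5095 / 0.4813 = 1.059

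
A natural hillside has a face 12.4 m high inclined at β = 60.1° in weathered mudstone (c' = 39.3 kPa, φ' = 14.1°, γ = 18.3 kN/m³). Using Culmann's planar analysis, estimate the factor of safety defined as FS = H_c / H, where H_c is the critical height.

FS = 1.91

H_c = (4c'/γ) · sinβ cosφ' / [1 − cos(β − φ')]
    = (4·39.3/18.3) · sin60.1°·cos14.1° / [1 − cos46.0°]
    = 8.590 · 0.8408 / 0.3053 = 23.65 m
FS = H_c / H = 23.65 / 12.4 = 1.908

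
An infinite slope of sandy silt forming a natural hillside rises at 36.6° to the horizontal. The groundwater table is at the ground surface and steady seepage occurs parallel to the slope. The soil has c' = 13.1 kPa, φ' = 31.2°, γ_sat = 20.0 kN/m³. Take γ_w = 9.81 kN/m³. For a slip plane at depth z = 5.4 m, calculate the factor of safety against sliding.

With seepage parallel to the slope and the water table at the surface, the effective normal stress on the slip plane uses the buoyant unit weight γ' = γ_sat − γ_w while the driving shear stress uses γ_sat:
FS = [c' + γ' z cos²β tanφ'] / [γ_sat z sinβ cosβ]
γ' = 20.0 − 9.81 = 10.19 kN/m³
Numerator = 13.1 + 10.19·5.4·cos²36.6°·tan31.2° = 13.1 + 10.19·5.4·0.6445·0.6056 = 34.578 kPa
Denominator = 20.0·5.4·sin36.6°·cos36.6° = 20.0·5.4·0.5962·0.8028 = 51.695 kPa
FS = 34.578 / 51.695 = 0.669

FS = 0.67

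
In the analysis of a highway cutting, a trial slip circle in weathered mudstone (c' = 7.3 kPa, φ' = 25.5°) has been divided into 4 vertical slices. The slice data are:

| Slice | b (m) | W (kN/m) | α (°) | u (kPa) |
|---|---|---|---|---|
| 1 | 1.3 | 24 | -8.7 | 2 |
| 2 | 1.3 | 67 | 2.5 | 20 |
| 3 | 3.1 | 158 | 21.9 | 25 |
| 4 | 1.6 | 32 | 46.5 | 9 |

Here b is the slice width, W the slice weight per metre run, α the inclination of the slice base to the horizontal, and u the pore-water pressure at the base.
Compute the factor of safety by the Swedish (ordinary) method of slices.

FS = 1.48

Ordinary method of slices: FS = Σ[c'·Δl_i + (W_i cosα_i − u_i·Δl_i)·tanφ'] / Σ W_i sinα_i, with Δl_i = b_i / cosα_i.
Slice 1: Δl = 1.3/cos(-8.7°) = 1.315 m; N'_1 = 24·cos(-8.7°) − 2·1.315 = 21.1; c'Δl = 9.60; W sinα = -3.6
Slice 2: Δl = 1.3/cos2.5° = 1.301 m; N'_2 = 67·cos2.5° − 20·1.301 = 40.9; c'Δl = 9.50; W sinα = 2.9
Slice 3: Δl = 3.1/cos21.9° = 3.341 m; N'_3 = 158·cos21.9° − 25·3.341 = 63.1; c'Δl = 24.39; W sinα = 58.9
Slice 4: Δl = 1.6/cos46.5° = 2.324 m; N'_4 = 32·cos46.5° − 9·2.324 = 1.1; c'Δl = 16.97; W sinα = 23.2
Σc'Δl = 60.5 kN/m; ΣN' = 126.2 kN/m; ΣW sinα = 81.4 kN/m
Resisting = 60.5 + 126.2·tan25.5° = 60.5 + 60.2 = 120.6 kN/m
FS = 120.6 / 81.4 = 1.481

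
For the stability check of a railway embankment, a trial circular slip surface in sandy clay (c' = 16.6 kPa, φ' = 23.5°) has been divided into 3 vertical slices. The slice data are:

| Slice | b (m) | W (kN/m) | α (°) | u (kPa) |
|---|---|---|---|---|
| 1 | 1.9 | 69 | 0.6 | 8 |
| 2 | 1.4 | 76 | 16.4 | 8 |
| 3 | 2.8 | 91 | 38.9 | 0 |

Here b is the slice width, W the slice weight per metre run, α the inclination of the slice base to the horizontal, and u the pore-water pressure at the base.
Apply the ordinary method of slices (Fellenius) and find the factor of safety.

FS = 2.47

Ordinary method of slices: FS = Σ[c'·Δl_i + (W_i cosα_i − u_i·Δl_i)·tanφ'] / Σ W_i sinα_i, with Δl_i = b_i / cosα_i.
Slice 1: Δl = 1.9/cos0.6° = 1.900 m; N'_1 = 69·cos0.6° − 8·1.900 = 53.8; c'Δl = 31.54; W sinα = 0.7
Slice 2: Δl = 1.4/cos16.4° = 1.459 m; N'_2 = 76·cos16.4° − 8·1.459 = 61.2; c'Δl = 24.23; W sinα = 21.5
Slice 3: Δl = 2.8/cos38.9° = 3.598 m; N'_3 = 91·cos38.9° − 0·3.598 = 70.8; c'Δl = 59.72; W sinα = 57.1
Σc'Δl = 115.5 kN/m; ΣN' = 185.8 kN/m; ΣW sinα = 79.3 kN/m
Resisting = 115.5 + 185.8·tan23.5° = 115.5 + 80.8 = 196.3 kN/m
FS = 196.3 / 79.3 = 2.475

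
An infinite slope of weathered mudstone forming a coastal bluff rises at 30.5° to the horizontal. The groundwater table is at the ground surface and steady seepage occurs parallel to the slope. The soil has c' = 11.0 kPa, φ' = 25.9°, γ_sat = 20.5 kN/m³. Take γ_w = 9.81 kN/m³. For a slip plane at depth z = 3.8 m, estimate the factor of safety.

FS = 0.75

With seepage parallel to the slope and the water table at the surface, the effective normal stress on the slip plane uses the buoyant unit weight γ' = γ_sat − γ_w while the driving shear stress uses γ_sat:
FS = [c' + γ' z cos²β tanφ'] / [γ_sat z sinβ cosβ]
γ' = 20.5 − 9.81 = 10.69 kN/m³
Numerator = 11.0 + 10.69·3.8·cos²30.5°·tan25.9° = 11.0 + 10.69·3.8·0.7424·0.4856 = 25.644 kPa
Denominator = 20.5·3.8·sin30.5°·cos30.5° = 20.5·3.8·0.5075·0.8616 = 34.066 kPa
FS = 25.644 / 34.066 = 0.753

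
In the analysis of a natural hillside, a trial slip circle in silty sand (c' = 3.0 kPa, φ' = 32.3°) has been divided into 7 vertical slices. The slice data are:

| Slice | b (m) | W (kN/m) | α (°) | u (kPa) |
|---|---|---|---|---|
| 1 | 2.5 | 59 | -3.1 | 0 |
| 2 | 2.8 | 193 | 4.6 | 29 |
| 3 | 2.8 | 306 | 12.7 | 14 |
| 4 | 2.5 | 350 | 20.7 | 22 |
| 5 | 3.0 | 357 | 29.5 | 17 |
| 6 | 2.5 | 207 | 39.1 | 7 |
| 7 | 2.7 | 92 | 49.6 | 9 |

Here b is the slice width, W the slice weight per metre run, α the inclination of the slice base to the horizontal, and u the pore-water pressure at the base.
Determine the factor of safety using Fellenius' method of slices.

Ordinary method of slices: FS = Σ[c'·Δl_i + (W_i cosα_i − u_i·Δl_i)·tanφ'] / Σ W_i sinα_i, with Δl_i = b_i / cosα_i.
Slice 1: Δl = 2.5/cos(-3.1°) = 2.504 m; N'_1 = 59·cos(-3.1°) − 0·2.504 = 58.9; c'Δl = 7.51; W sinα = -3.2
Slice 2: Δl = 2.8/cos4.6° = 2.809 m; N'_2 = 193·cos4.6° − 29·2.809 = 110.9; c'Δl = 8.43; W sinα = 15.5
Slice 3: Δl = 2.8/cos12.7° = 2.870 m; N'_3 = 306·cos12.7° − 14·2.870 = 258.3; c'Δl = 8.61; W sinα = 67.3
Slice 4: Δl = 2.5/cos20.7° = 2.673 m; N'_4 = 350·cos20.7° − 22·2.673 = 268.6; c'Δl = 8.02; W sinα = 123.7
Slice 5: Δl = 3.0/cos29.5° = 3.447 m; N'_5 = 357·cos29.5° − 17·3.447 = 252.1; c'Δl = 10.34; W sinα = 175.8
Slice 6: Δl = 2.5/cos39.1° = 3.221 m; N'_6 = 207·cos39.1° − 7·3.221 = 138.1; c'Δl = 9.66; W sinα = 130.5
Slice 7: Δl = 2.7/cos49.6° = 4.166 m; N'_7 = 92·cos49.6° − 9·4.166 = 22.1; c'Δl = 12.50; W sinα = 70.1
Σc'Δl = 65.1 kN/m; ΣN' = 1109.1 kN/m; ΣW sinα = 579.7 kN/m
Resisting = 65.1 + 1109.1·tan32.3° = 65.1 + 701.2 = 766.2 kN/m
FS = 766.2 / 579.7 = 1.322

FS = 1.32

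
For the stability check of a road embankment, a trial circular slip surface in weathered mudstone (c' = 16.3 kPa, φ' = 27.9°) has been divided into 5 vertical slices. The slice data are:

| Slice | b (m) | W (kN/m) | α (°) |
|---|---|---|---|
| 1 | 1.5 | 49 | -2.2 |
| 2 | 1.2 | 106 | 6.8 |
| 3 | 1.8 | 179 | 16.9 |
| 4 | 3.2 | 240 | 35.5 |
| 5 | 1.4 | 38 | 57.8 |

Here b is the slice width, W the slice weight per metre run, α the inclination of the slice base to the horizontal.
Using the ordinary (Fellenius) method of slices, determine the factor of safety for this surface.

Ordinary method of slices: FS = Σ[c'·Δl_i + (W_i cosα_i)·tanφ'] / Σ W_i sinα_i, with Δl_i = b_i / cosα_i.
Slice 1: Δl = 1.5/cos(-2.2°) = 1.501 m; N'_1 = 49·cos(-2.2°) = 49.0; c'Δl = 24.47; W sinα = -1.9
Slice 2: Δl = 1.2/cos6.8° = 1.209 m; N'_2 = 106·cos6.8° = 105.3; c'Δl = 19.70; W sinα = 12.6
Slice 3: Δl = 1.8/cos16.9° = 1.881 m; N'_3 = 179·cos16.9° = 171.3; c'Δl = 30.66; W sinα = 52.0
Slice 4: Δl = 3.2/cos35.5° = 3.931 m; N'_4 = 240·cos35.5° = 195.4; c'Δl = 64.07; W sinα = 139.4
Slice 5: Δl = 1.4/cos57.8° = 2.627 m; N'_5 = 38·cos57.8° = 20.2; c'Δl = 42.82; W sinα = 32.2
Σc'Δl = 181.7 kN/m; ΣN' = 541.1 kN/m; ΣW sinα = 234.2 kN/m
Resisting = 181.7 + 541.1·tan27.9° = 181.7 + 286.5 = 468.2 kN/m
FS = 468.2 / 234.2 = 1.999

FS = 2.00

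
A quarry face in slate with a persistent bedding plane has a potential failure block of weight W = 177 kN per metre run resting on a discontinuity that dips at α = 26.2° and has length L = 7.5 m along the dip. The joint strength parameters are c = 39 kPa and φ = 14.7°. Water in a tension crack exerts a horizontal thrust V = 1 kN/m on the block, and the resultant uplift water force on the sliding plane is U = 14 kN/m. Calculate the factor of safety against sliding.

Resolving the block weight along and normal to the plane and applying the Mohr–Coulomb strength on the joint:
N' = W cosα − U − V sinα = 177·cos26.2° − 14 − 1·sin26.2° = 144.4 kN/m
Driving force T = W sinα + V cosα = 177·sin26.2° + 1·cos26.2° = 79.0 kN/m
Resisting force R = c·L + N'·tanφ = 39·7.5 + 144.4·tan14.7° = 292.5 + 37.9 = 330.4 kN/m
FS = R / T = 330.4 / 79.0 = 4.180

FS = 4.18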